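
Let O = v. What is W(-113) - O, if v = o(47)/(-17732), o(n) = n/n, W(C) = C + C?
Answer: -4007431/17732 ≈ -226.00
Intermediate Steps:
W(C) = 2*C
o(n) = 1
v = -1/17732 (v = 1/(-17732) = 1*(-1/17732) = -1/17732 ≈ -5.6395e-5)
O = -1/17732 ≈ -5.6395e-5
W(-113) - O = 2*(-113) - 1*(-1/17732) = -226 + 1/17732 = -4007431/17732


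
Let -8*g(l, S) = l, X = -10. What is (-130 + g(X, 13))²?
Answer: 265225/16 ≈ 16577.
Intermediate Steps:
g(l, S) = -l/8
(-130 + g(X, 13))² = (-130 - ⅛*(-10))² = (-130 + 5/4)² = (-515/4)² = 265225/16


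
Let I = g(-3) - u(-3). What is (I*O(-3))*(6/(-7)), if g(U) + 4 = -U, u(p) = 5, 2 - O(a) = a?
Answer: 180/7 ≈ 25.714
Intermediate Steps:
O(a) = 2 - a
g(U) = -4 - U
I = -6 (I = (-4 - 1*(-3)) - 1*5 = (-4 + 3) - 5 = -1 - 5 = -6)
(I*O(-3))*(6/(-7)) = (-6*(2 - 1*(-3)))*(6/(-7)) = (-6*(2 + 3))*(6*(-1/7)) = -6*5*(-6/7) = -30*(-6/7) = 180/7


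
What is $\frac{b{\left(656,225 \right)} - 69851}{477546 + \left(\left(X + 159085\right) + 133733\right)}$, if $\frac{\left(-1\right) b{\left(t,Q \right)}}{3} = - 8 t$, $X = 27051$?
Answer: $- \frac{54107}{797415} \approx -0.067853$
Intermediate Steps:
$b{\left(t,Q \right)} = 24 t$ ($b{\left(t,Q \right)} = - 3 \left(- 8 t\right) = 24 t$)
$\frac{b{\left(656,225 \right)} - 69851}{477546 + \left(\left(X + 159085\right) + 133733\right)} = \frac{24 \cdot 656 - 69851}{477546 + \left(\left(27051 + 159085\right) + 133733\right)} = \frac{15744 - 69851}{477546 + \left(186136 + 133733\right)} = - \frac{54107}{477546 + 319869} = - \frac{54107}{797415}$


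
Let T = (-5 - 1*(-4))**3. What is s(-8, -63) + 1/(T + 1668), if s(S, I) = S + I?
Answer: -118356/1667 ≈ -70.999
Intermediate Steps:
s(S, I) = I + S
T = -1 (T = (-5 + 4)**3 = (-1)**3 = -1)
s(-8, -63) + 1/(T + 1668) = (-63 - 8) + 1/(-1 + 1668) = -71 + 1/1667 = -118356/1667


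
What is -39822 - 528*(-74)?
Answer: -750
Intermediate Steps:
-39822 - 528*(-74) = -39822 - 1*(-39072) = -39822 + 39072 = -750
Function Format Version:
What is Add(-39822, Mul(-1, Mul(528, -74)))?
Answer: -750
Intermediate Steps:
Add(-39822, Mul(-1, Mul(528, -74))) = Add(-39822, Mul(-1, -39072)) = Add(-39822, 39072) = -750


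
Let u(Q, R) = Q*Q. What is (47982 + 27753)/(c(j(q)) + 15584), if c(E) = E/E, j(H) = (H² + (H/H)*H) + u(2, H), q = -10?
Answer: 5049/1039 ≈ 4.8595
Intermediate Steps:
u(Q, R) = Q²
j(H) = 4 + H + H² (j(H) = (H² + (H/H)*H) + 2² = (H² + 1*H) + 4 = (H² + H) + 4 = (H + H²) + 4 = 4 + H + H²)
c(E) = 1
(47982 + 27753)/(c(j(q)) + 15584) = (47982 + 27753)/(1 + 15584) = 75735/15585 = 75735*(1/15585) = 5049/1039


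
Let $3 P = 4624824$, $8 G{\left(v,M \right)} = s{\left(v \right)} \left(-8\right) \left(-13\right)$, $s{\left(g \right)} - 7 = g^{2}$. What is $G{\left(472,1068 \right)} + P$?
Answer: $4437891$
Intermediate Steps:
$s{\left(g \right)} = 7 + g^{2}$
$G{\left(v,M \right)} = 91 + 13 v^{2}$ ($G{\left(v,M \right)} = \frac{\left(7 + v^{2}\right) \left(-8\right) \left(-13\right)}{8} = \frac{\left(-56 - 8 v^{2}\right) \left(-13\right)}{8} = \frac{728 + 104 v^{2}}{8} = 91 + 13 v^{2}$)
$P = 1541608$ ($P = \frac{1}{3} \cdot 4624824 = 1541608$)
$G{\left(472,1068 \right)} + P = \left(91 + 13 \cdot 472^{2}\right) + 1541608 = \left(91 + 13 \cdot 222784\right) + 1541608 = \left(91 + 2896192\right) + 1541608 = 2896283 + 1541608 = 4437891$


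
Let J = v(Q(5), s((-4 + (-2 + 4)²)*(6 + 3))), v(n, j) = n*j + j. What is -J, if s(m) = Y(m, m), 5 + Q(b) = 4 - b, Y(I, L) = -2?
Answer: -10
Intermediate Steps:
Q(b) = -1 - b (Q(b) = -5 + (4 - b) = -1 - b)
s(m) = -2
v(n, j) = j + j*n (v(n, j) = j*n + j = j + j*n)
J = 10 (J = -2*(1 + (-1 - 1*5)) = -2*(1 + (-1 - 5)) = -2*(1 - 6) = -2*(-5) = 10)
-J = -1*10 = -10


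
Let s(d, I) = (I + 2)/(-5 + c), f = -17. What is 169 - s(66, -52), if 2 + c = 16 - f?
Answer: 2222/13 ≈ 170.92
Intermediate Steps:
c = 31 (c = -2 + (16 - 1*(-17)) = -2 + (16 + 17) = -2 + 33 = 31)
s(d, I) = 1/13 + I/26 (s(d, I) = (I + 2)/(-5 + 31) = (2 + I)/26 = (2 + I)*(1/26) = 1/13 + I/26)
169 - s(66, -52) = 169 - (1/13 + (1/26)*(-52)) = 169 - (1/13 - 2) = 169 - 1*(-25/13) = 169 + 25/13 = 2222/13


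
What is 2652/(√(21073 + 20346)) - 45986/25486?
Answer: -22993/12743 + 2652*√41419/41419 ≈ 11.227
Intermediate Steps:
2652/(√(21073 + 20346)) - 45986/25486 = 2652/(√41419) - 45986*1/25486 = 2652*(√41419/41419) - 22993/12743 = 2652*√41419/41419 - 22993/12743 = -22993/12743 + 2652*√41419/41419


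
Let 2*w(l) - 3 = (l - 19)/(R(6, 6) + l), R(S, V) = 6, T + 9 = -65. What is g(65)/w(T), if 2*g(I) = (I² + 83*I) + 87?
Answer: 660076/297 ≈ 2222.5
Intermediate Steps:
T = -74 (T = -9 - 65 = -74)
g(I) = 87/2 + I²/2 + 83*I/2 (g(I) = ((I² + 83*I) + 87)/2 = (87 + I² + 83*I)/2 = 87/2 + I²/2 + 83*I/2)
w(l) = 3/2 + (-19 + l)/(2*(6 + l)) (w(l) = 3/2 + ((l - 19)/(6 + l))/2 = 3/2 + ((-19 + l)/(6 + l))/2 = 3/2 + (-19 + l)/(2*(6 + l)))
g(65)/w(T) = (87/2 + (½)*65² + (83/2)*65)/(((-1 + 4*(-74))/(2*(6 - 74)))) = (87/2 + (½)*4225 + 5395/2)/(((½)*(-1 - 296)/(-68))) = (87/2 + 4225/2 + 5395/2)/(((½)*(-1/68)*(-297))) = 9707/(2*(297/136)) = (9707/2)*(136/297) = 660076/297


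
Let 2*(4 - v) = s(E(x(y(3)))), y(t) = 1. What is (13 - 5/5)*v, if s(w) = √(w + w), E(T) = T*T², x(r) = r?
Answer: 48 - 6*√2 ≈ 39.515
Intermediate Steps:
E(T) = T³
s(w) = √2*√w (s(w) = √(2*w) = √2*√w)
v = 4 - √2/2 (v = 4 - √2*√(1³)/2 = 4 - √2*√1/2 = 4 - √2/2 ≈ 3.2929)
(13 - 5/5)*v = (13 - 5/5)*(4 - √2/2) = (13 - 5*⅕)*(4 - √2/2) = (13 - 1)*(4 - √2/2) = 12*(4 - √2/2) = 48 - 6*√2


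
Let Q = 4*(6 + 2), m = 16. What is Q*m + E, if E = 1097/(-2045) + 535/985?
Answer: 206269586/402865 ≈ 512.01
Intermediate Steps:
Q = 32 (Q = 4*8 = 32)
E = 2706/402865 (E = 1097*(-1/2045) + 535*(1/985) = -1097/2045 + 107/197 = 2706/402865 ≈ 0.0067169)
Q*m + E = 32*16 + 2706/402865 = 512 + 2706/402865 = 206269586/402865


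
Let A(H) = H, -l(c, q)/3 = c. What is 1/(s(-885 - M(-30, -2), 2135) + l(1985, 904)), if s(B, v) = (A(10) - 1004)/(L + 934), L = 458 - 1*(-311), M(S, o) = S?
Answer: -1703/10142359 ≈ -0.00016791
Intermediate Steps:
l(c, q) = -3*c
L = 769 (L = 458 + 311 = 769)
s(B, v) = -994/1703 (s(B, v) = (10 - 1004)/(769 + 934) = -994/1703)
1/(s(-885 - M(-30, -2), 2135) + l(1985, 904)) = 1/(-994/1703 - 3*1985) = 1/(-994/1703 - 5955) = 1/(-10142359/1703) = -1703/10142359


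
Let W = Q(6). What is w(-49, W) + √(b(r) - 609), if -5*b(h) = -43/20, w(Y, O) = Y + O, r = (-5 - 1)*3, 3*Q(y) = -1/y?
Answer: -883/18 + I*√60857/10 ≈ -49.056 + 24.669*I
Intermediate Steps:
Q(y) = -1/(3*y) (Q(y) = (-1/y)/3 = -1/(3*y))
r = -18 (r = -6*3 = -18)
W = -1/18 (W = -⅓/6 = -⅓*⅙ = -1/18 ≈ -0.055556)
w(Y, O) = O + Y
b(h) = 43/100 (b(h) = -(-43)/(5*20) = -⅕*(-43/20) = 43/100)
w(-49, W) + √(b(r) - 609) = (-1/18 - 49) + √(43/100 - 609) = -883/18 + √(-60857/100) = -883/18 + I*√60857/10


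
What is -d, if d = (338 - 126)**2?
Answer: -44944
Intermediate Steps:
d = 44944 (d = 212**2 = 44944)
-d = -1*44944 = -44944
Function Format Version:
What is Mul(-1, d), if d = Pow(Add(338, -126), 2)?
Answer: -44944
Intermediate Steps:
d = 44944 (d = Pow(212, 2) = 44944)
Mul(-1, d) = Mul(-1, 44944) = -44944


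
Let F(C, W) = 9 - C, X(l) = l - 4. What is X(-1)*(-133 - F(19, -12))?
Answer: 615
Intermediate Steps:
X(l) = -4 + l
X(-1)*(-133 - F(19, -12)) = (-4 - 1)*(-133 - (9 - 1*19)) = -5*(-133 - (9 - 19)) = -5*(-133 - 1*(-10)) = -5*(-133 + 10) = -5*(-123) = 615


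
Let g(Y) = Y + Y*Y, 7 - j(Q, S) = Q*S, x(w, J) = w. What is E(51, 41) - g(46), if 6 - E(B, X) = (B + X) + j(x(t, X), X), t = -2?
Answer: -2337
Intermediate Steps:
j(Q, S) = 7 - Q*S
g(Y) = Y + Y²
E(B, X) = -1 - B - 3*X (E(B, X) = 6 - ((B + X) + (7 - 1*(-2)*X)) = 6 - ((B + X) + (7 + 2*X)) = 6 - (7 + B + 3*X) = 6 + (-7 - B - 3*X) = -1 - B - 3*X)
E(51, 41) - g(46) = (-1 - 1*51 - 3*41) - 46*(1 + 46) = (-1 - 51 - 123) - 46*47 = -175 - 1*2162 = -175 - 2162 = -2337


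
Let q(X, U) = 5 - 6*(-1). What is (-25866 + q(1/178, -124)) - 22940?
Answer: -48795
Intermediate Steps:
q(X, U) = 11 (q(X, U) = 5 + 6 = 11)
(-25866 + q(1/178, -124)) - 22940 = (-25866 + 11) - 22940 = -25855 - 22940 = -48795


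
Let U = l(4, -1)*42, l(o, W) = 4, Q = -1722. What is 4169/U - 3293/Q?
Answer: 61367/2296 ≈ 26.728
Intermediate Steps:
U = 168 (U = 4*42 = 168)
4169/U - 3293/Q = 4169/168 - 3293/(-1722) = 4169*(1/168) - 3293*(-1/1722) = 4169/168 + 3293/1722 = 61367/2296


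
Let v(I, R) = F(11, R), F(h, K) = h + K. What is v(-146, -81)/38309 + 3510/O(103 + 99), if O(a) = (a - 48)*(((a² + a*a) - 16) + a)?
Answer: -373637365/241275368642 ≈ -0.0015486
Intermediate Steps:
O(a) = (-48 + a)*(-16 + a + 2*a²) (O(a) = (-48 + a)*(((a² + a²) - 16) + a) = (-48 + a)*((2*a² - 16) + a) = (-48 + a)*((-16 + 2*a²) + a) = (-48 + a)*(-16 + a + 2*a²))
F(h, K) = K + h
v(I, R) = 11 + R (v(I, R) = R + 11 = 11 + R)
v(-146, -81)/38309 + 3510/O(103 + 99) = (11 - 81)/38309 + 3510/(768 - 95*(103 + 99)² - 64*(103 + 99) + 2*(103 + 99)³) = -70*1/38309 + 3510/(768 - 95*202² - 64*202 + 2*202³) = -70/38309 + 3510/(768 - 95*40804 - 12928 + 2*8242408) = -70/38309 + 3510/(768 - 3876380 - 12928 + 16484816) = -70/38309 + 3510/12596276 = -70/38309 + 3510*(1/12596276) = -70/38309 + 1755/6298138 = -373637365/241275368642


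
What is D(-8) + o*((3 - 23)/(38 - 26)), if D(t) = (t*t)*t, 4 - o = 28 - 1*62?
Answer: -1726/3 ≈ -575.33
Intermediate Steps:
o = 38 (o = 4 - (28 - 1*62) = 4 - (28 - 62) = 4 - 1*(-34) = 4 + 34 = 38)
D(t) = t**3 (D(t) = t**2*t = t**3)
D(-8) + o*((3 - 23)/(38 - 26)) = (-8)**3 + 38*((3 - 23)/(38 - 26)) = -512 + 38*(-20/12) = -512 + 38*(-20*1/12) = -512 + 38*(-5/3) = -512 - 190/3 = -1726/3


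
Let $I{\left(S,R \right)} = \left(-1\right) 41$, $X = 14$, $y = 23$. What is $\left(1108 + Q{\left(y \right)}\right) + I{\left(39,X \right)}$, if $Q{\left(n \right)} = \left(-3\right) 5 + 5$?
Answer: $1057$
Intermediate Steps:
$I{\left(S,R \right)} = -41$
$Q{\left(n \right)} = -10$ ($Q{\left(n \right)} = -15 + 5 = -10$)
$\left(1108 + Q{\left(y \right)}\right) + I{\left(39,X \right)} = \left(1108 - 10\right) - 41 = 1098 - 41 = 1057$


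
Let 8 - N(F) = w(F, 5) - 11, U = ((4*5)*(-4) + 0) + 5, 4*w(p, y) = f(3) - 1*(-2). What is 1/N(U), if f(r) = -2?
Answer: 1/19 ≈ 0.052632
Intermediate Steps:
w(p, y) = 0 (w(p, y) = (-2 - 1*(-2))/4 = (-2 + 2)/4 = (¼)*0 = 0)
U = -75 (U = (20*(-4) + 0) + 5 = (-80 + 0) + 5 = -80 + 5 = -75)
N(F) = 19 (N(F) = 8 - (0 - 11) = 8 - 1*(-11) = 8 + 11 = 19)
1/N(U) = 1/19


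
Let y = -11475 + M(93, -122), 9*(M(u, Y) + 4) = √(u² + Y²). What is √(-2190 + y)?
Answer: √(-123021 + √23533)/3 ≈ 116.84*I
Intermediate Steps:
M(u, Y) = -4 + √(Y² + u²)/9 (M(u, Y) = -4 + √(u² + Y²)/9 = -4 + √(Y² + u²)/9)
y = -11479 + √23533/9 (y = -11475 + (-4 + √((-122)² + 93²)/9) = -11475 + (-4 + √(14884 + 8649)/9) = -11475 + (-4 + √23533/9) = -11479 + √23533/9 ≈ -11462.)
√(-2190 + y) = √(-2190 + (-11479 + √23533/9)) = √(-13669 + √23533/9)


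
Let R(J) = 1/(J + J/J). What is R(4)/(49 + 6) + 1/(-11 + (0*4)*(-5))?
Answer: -24/275 ≈ -0.087273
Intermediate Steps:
R(J) = 1/(1 + J) (R(J) = 1/(J + 1) = 1/(1 + J))
R(4)/(49 + 6) + 1/(-11 + (0*4)*(-5)) = 1/((1 + 4)*(49 + 6)) + 1/(-11 + (0*4)*(-5)) = 1/(5*55) + 1/(-11 + 0*(-5)) = (⅕)*(1/55) + 1/(-11 + 0) = 1/275 + 1/(-11) = 1/275 - 1/11 = -24/275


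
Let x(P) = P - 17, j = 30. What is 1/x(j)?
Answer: 1/13 ≈ 0.076923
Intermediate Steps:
x(P) = -17 + P
1/x(j) = 1/(-17 + 30) = 1/13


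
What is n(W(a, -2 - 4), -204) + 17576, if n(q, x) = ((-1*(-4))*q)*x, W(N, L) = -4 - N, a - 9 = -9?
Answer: 20840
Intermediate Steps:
a = 0 (a = 9 - 9 = 0)
n(q, x) = 4*q*x (n(q, x) = (4*q)*x = 4*q*x)
n(W(a, -2 - 4), -204) + 17576 = 4*(-4 - 1*0)*(-204) + 17576 = 4*(-4 + 0)*(-204) + 17576 = 4*(-4)*(-204) + 17576 = 3264 + 17576 = 20840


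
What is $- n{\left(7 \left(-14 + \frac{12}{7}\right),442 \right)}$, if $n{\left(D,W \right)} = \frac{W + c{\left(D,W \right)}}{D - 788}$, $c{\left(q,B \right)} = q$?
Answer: $\frac{178}{437} \approx 0.40732$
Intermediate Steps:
$n{\left(D,W \right)} = \frac{D + W}{-788 + D}$ ($n{\left(D,W \right)} = \frac{W + D}{D - 788} = \frac{D + W}{-788 + D}$)
$- n{\left(7 \left(-14 + \frac{12}{7}\right),442 \right)} = - \frac{7 \left(-14 + \frac{12}{7}\right) + 442}{-788 + 7 \left(-14 + \frac{12}{7}\right)} = - \frac{7 \left(- \frac{86}{7}\right) + 442}{-788 + 7 \left(- \frac{86}{7}\right)} = - \frac{-86 + 442}{-788 - 86} = - \frac{356}{-874} = - \frac{\left(-1\right) 356}{874} = \left(-1\right) \left(- \frac{178}{437}\right) = \frac{178}{437}$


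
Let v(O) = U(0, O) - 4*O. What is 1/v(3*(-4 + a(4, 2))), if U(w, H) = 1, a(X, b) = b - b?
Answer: 1/49 ≈ 0.020408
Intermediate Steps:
a(X, b) = 0
v(O) = 1 - 4*O
1/v(3*(-4 + a(4, 2))) = 1/(1 - 12*(-4 + 0)) = 1/(1 - 12*(-4)) = 1/(1 - 4*(-12)) = 1/(1 + 48) = 1/49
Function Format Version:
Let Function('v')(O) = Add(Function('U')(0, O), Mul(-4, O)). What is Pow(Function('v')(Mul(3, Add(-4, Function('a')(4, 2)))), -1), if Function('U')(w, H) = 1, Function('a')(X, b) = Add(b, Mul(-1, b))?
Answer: Rational(1, 49) ≈ 0.020408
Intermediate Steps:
Function('a')(X, b) = 0
Function('v')(O) = Add(1, Mul(-4, O))
Pow(Function('v')(Mul(3, Add(-4, Function('a')(4, 2)))), -1) = Pow(Add(1, Mul(-4, Mul(3, Add(-4, 0)))), -1) = Pow(Add(1, Mul(-4, Mul(3, -4))), -1) = Pow(Add(1, Mul(-4, -12)), -1) = Pow(Add(1, 48), -1) = Pow(49, -1) = Rational(1, 49)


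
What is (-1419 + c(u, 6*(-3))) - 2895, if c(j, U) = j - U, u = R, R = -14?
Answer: -4310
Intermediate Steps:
u = -14
(-1419 + c(u, 6*(-3))) - 2895 = (-1419 + (-14 - 6*(-3))) - 2895 = (-1419 + (-14 - 1*(-18))) - 2895 = (-1419 + (-14 + 18)) - 2895 = (-1419 + 4) - 2895 = -1415 - 2895 = -4310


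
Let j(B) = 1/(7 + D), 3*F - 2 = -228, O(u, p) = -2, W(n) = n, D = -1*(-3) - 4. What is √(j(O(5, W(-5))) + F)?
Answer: I*√2706/6 ≈ 8.6699*I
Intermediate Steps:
D = -1 (D = 3 - 4 = -1)
F = -226/3 (F = ⅔ + (⅓)*(-228) = ⅔ - 76 = -226/3 ≈ -75.333)
j(B) = ⅙ (j(B) = 1/(7 - 1) = 1/6 = ⅙)
√(j(O(5, W(-5))) + F) = √(⅙ - 226/3) = √(-451/6) = I*√2706/6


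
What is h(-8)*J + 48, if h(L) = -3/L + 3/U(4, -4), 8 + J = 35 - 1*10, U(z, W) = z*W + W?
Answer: 2073/40 ≈ 51.825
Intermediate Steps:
U(z, W) = W + W*z (U(z, W) = W*z + W = W + W*z)
J = 17 (J = -8 + (35 - 1*10) = -8 + (35 - 10) = -8 + 25 = 17)
h(L) = -3/20 - 3/L (h(L) = -3/L + 3/((-4*(1 + 4))) = -3/L + 3/((-4*5)) = -3/L + 3/(-20) = -3/L + 3*(-1/20) = -3/L - 3/20 = -3/20 - 3/L)
h(-8)*J + 48 = (-3/20 - 3/(-8))*17 + 48 = (-3/20 - 3*(-1/8))*17 + 48 = (-3/20 + 3/8)*17 + 48 = (9/40)*17 + 48 = 153/40 + 48 = 2073/40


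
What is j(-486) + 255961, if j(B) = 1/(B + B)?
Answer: 248794091/972 ≈ 2.5596e+5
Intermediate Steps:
j(B) = 1/(2*B)
j(-486) + 255961 = (½)/(-486) + 255961 = (½)*(-1/486) + 255961 = -1/972 + 255961 = 248794091/972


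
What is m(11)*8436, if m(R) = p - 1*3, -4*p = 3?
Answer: -31635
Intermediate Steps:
p = -¾ (p = -¼*3 = -¾ ≈ -0.75000)
m(R) = -15/4 (m(R) = -¾ - 1*3 = -¾ - 3 = -15/4)
m(11)*8436 = -15/4*8436 = -31635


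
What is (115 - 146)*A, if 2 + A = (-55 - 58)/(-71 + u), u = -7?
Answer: 1333/78 ≈ 17.090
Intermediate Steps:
A = -43/78 (A = -2 + (-55 - 58)/(-71 - 7) = -2 - 113/(-78) = -2 - 113*(-1/78) = -2 + 113/78 = -43/78 ≈ -0.55128)
(115 - 146)*A = (115 - 146)*(-43/78) = -31*(-43/78) = 1333/78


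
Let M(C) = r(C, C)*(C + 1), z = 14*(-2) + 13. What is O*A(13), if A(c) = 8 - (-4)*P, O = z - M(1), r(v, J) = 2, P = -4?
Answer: 152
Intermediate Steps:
z = -15 (z = -28 + 13 = -15)
M(C) = 2 + 2*C (M(C) = 2*(C + 1) = 2*(1 + C) = 2 + 2*C)
O = -19 (O = -15 - (2 + 2*1) = -15 - (2 + 2) = -15 - 1*4 = -15 - 4 = -19)
A(c) = -8 (A(c) = 8 - (-4)*(-4) = 8 - 1*16 = 8 - 16 = -8)
O*A(13) = -19*(-8) = 152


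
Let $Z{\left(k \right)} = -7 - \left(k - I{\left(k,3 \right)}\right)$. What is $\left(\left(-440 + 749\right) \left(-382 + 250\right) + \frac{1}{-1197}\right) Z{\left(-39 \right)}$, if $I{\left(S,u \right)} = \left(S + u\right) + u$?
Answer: $\frac{48823237}{1197} \approx 40788.0$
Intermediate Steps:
$I{\left(S,u \right)} = S + 2 u$
$Z{\left(k \right)} = -1$ ($Z{\left(k \right)} = -7 - \left(k - \left(k + 2 \cdot 3\right)\right) = -7 - \left(k - \left(k + 6\right)\right) = -7 - \left(k - \left(6 + k\right)\right) = -7 - -6 = -7 + 6 = -1$)
$\left(\left(-440 + 749\right) \left(-382 + 250\right) + \frac{1}{-1197}\right) Z{\left(-39 \right)} = \left(\left(-440 + 749\right) \left(-382 + 250\right) + \frac{1}{-1197}\right) \left(-1\right) = \left(309 \left(-132\right) - \frac{1}{1197}\right) \left(-1\right) = \left(-40788 - \frac{1}{1197}\right) \left(-1\right) = \left(- \frac{48823237}{1197}\right) \left(-1\right) = \frac{48823237}{1197}$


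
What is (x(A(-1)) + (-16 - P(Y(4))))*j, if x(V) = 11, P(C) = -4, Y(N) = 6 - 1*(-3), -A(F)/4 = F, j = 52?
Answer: -52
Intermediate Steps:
A(F) = -4*F
Y(N) = 9 (Y(N) = 6 + 3 = 9)
(x(A(-1)) + (-16 - P(Y(4))))*j = (11 + (-16 - 1*(-4)))*52 = (11 + (-16 + 4))*52 = (11 - 12)*52 = -1*52 = -52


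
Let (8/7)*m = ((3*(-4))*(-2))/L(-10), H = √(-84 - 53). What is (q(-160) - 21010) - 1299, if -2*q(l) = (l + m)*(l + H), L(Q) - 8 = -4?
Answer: -34689 + 619*I*√137/8 ≈ -34689.0 + 905.65*I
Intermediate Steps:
H = I*√137 (H = √(-137) = I*√137 ≈ 11.705*I)
L(Q) = 4 (L(Q) = 8 - 4 = 4)
m = 21/4 (m = 7*(((3*(-4))*(-2))/4)/8 = 7*(-12*(-2)*(¼))/8 = 7*(24*(¼))/8 = (7/8)*6 = 21/4 ≈ 5.2500)
q(l) = -(21/4 + l)*(l + I*√137)/2 (q(l) = -(l + 21/4)*(l + I*√137)/2 = -(21/4 + l)*(l + I*√137)/2)
(q(-160) - 21010) - 1299 = ((-21/8*(-160) - ½*(-160)² - 21*I*√137/8 - ½*I*(-160)*√137) - 21010) - 1299 = ((420 - ½*25600 - 21*I*√137/8 + 80*I*√137) - 21010) - 1299 = ((420 - 12800 - 21*I*√137/8 + 80*I*√137) - 21010) - 1299 = ((-12380 + 619*I*√137/8) - 21010) - 1299 = (-33390 + 619*I*√137/8) - 1299 = -34689 + 619*I*√137/8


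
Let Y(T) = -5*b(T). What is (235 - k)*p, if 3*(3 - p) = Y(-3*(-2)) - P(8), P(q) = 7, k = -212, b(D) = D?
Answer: 6854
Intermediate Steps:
Y(T) = -5*T
p = 46/3 (p = 3 - (-(-15)*(-2) - 1*7)/3 = 3 - (-5*6 - 7)/3 = 3 - (-30 - 7)/3 = 3 - ⅓*(-37) = 3 + 37/3 = 46/3 ≈ 15.333)
(235 - k)*p = (235 - 1*(-212))*(46/3) = (235 + 212)*(46/3) = 447*(46/3) = 6854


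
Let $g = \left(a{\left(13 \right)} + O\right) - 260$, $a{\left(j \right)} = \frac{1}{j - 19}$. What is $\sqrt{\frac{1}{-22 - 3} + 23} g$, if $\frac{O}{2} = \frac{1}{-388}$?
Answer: $- \frac{15142 \sqrt{574}}{291} \approx -1246.7$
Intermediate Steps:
$a{\left(j \right)} = \frac{1}{-19 + j}$
$O = - \frac{1}{194}$ ($O = \frac{2}{-388} = 2 \left(- \frac{1}{388}\right) = - \frac{1}{194} \approx -0.0051546$)
$g = - \frac{75710}{291}$ ($g = \left(\frac{1}{-19 + 13} - \frac{1}{194}\right) - 260 = \left(\frac{1}{-6} - \frac{1}{194}\right) - 260 = \left(- \frac{1}{6} - \frac{1}{194}\right) - 260 = - \frac{50}{291} - 260 = - \frac{75710}{291} \approx -260.17$)
$\sqrt{\frac{1}{-22 - 3} + 23} g = \sqrt{\frac{1}{-22 - 3} + 23} \left(- \frac{75710}{291}\right) = \sqrt{\frac{1}{-25} + 23} \left(- \frac{75710}{291}\right) = \sqrt{- \frac{1}{25} + 23} \left(- \frac{75710}{291}\right) = \sqrt{\frac{574}{25}} \left(- \frac{75710}{291}\right) = \frac{\sqrt{574}}{5} \left(- \frac{75710}{291}\right) = - \frac{15142 \sqrt{574}}{291}$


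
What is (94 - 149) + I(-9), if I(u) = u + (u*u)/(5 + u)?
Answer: -337/4 ≈ -84.250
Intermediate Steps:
I(u) = u + u**2/(5 + u)
(94 - 149) + I(-9) = (94 - 149) - 9*(5 + 2*(-9))/(5 - 9) = -55 - 9*(5 - 18)/(-4) = -55 - 9*(-1/4)*(-13) = -55 - 117/4 = -337/4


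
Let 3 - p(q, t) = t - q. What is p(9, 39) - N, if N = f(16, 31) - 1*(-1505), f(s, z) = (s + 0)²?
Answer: -1788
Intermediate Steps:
p(q, t) = 3 + q - t (p(q, t) = 3 - (t - q) = 3 + (q - t) = 3 + q - t)
f(s, z) = s²
N = 1761 (N = 16² - 1*(-1505) = 256 + 1505 = 1761)
p(9, 39) - N = (3 + 9 - 1*39) - 1*1761 = (3 + 9 - 39) - 1761 = -27 - 1761 = -1788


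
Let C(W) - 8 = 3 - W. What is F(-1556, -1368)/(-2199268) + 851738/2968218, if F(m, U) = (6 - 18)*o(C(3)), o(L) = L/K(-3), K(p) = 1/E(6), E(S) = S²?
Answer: 235432286149/815988358053 ≈ 0.28852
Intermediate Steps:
C(W) = 11 - W (C(W) = 8 + (3 - W) = 11 - W)
K(p) = 1/36 (K(p) = 1/(6²) = 1/36)
o(L) = 36*L (o(L) = L/(1/36) = L*36 = 36*L)
F(m, U) = -3456 (F(m, U) = (6 - 18)*(36*(11 - 1*3)) = -432*(11 - 3) = -432*8 = -12*288 = -3456)
F(-1556, -1368)/(-2199268) + 851738/2968218 = -3456/(-2199268) + 851738/2968218 = -3456*(-1/2199268) + 851738*(1/2968218) = 864/549817 + 425869/1484109 = 235432286149/815988358053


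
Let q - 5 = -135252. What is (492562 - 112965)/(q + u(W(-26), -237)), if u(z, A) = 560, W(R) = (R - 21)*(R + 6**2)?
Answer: -379597/134687 ≈ -2.8184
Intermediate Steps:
W(R) = (-21 + R)*(36 + R) (W(R) = (-21 + R)*(R + 36) = (-21 + R)*(36 + R))
q = -135247 (q = 5 - 135252 = -135247)
(492562 - 112965)/(q + u(W(-26), -237)) = (492562 - 112965)/(-135247 + 560) = 379597/(-134687) = 379597*(-1/134687) = -379597/134687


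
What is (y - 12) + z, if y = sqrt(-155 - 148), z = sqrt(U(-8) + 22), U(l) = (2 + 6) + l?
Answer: -12 + sqrt(22) + I*sqrt(303) ≈ -7.3096 + 17.407*I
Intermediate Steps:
U(l) = 8 + l
z = sqrt(22) (z = sqrt((8 - 8) + 22) = sqrt(0 + 22) = sqrt(22) ≈ 4.6904)
y = I*sqrt(303) (y = sqrt(-303) = I*sqrt(303) ≈ 17.407*I)
(y - 12) + z = (I*sqrt(303) - 12) + sqrt(22) = (-12 + I*sqrt(303)) + sqrt(22) = -12 + sqrt(22) + I*sqrt(303)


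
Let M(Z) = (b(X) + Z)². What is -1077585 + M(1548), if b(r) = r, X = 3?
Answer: 1328016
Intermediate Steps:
M(Z) = (3 + Z)²
-1077585 + M(1548) = -1077585 + (3 + 1548)² = -1077585 + 1551² = -1077585 + 2405601 = 1328016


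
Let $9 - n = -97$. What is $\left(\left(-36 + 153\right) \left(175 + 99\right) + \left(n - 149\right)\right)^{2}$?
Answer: $1024960225$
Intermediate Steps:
$n = 106$ ($n = 9 - -97 = 9 + 97 = 106$)
$\left(\left(-36 + 153\right) \left(175 + 99\right) + \left(n - 149\right)\right)^{2} = \left(\left(-36 + 153\right) \left(175 + 99\right) + \left(106 - 149\right)\right)^{2} = \left(117 \cdot 274 - 43\right)^{2} = \left(32058 - 43\right)^{2} = 32015^{2} = 1024960225$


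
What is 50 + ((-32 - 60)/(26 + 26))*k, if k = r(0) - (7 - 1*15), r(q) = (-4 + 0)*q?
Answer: 466/13 ≈ 35.846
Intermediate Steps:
r(q) = -4*q
k = 8 (k = -4*0 - (7 - 1*15) = 0 - (7 - 15) = 0 - 1*(-8) = 0 + 8 = 8)
50 + ((-32 - 60)/(26 + 26))*k = 50 + ((-32 - 60)/(26 + 26))*8 = 50 - 92/52*8 = 50 - 92*1/52*8 = 50 - 23/13*8 = 50 - 184/13 = 466/13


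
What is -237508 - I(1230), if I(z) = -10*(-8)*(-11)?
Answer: -236628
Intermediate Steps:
I(z) = -880 (I(z) = 80*(-11) = -880)
-237508 - I(1230) = -237508 - 1*(-880) = -237508 + 880 = -236628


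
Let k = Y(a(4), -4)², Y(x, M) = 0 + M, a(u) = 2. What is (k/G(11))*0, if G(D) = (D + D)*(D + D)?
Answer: 0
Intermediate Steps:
G(D) = 4*D² (G(D) = (2*D)*(2*D) = 4*D²)
Y(x, M) = M
k = 16 (k = (-4)² = 16)
(k/G(11))*0 = (16/((4*11²)))*0 = (16/((4*121)))*0 = (16/484)*0 = (16*(1/484))*0 = (4/121)*0 = 0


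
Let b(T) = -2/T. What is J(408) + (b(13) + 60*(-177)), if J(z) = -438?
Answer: -143756/13 ≈ -11058.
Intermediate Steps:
J(408) + (b(13) + 60*(-177)) = -438 + (-2/13 + 60*(-177)) = -438 + (-2*1/13 - 10620) = -438 + (-2/13 - 10620) = -438 - 138062/13 = -143756/13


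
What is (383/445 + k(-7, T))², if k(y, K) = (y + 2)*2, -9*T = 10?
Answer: 16540489/198025 ≈ 83.527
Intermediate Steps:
T = -10/9 (T = -⅑*10 = -10/9 ≈ -1.1111)
k(y, K) = 4 + 2*y (k(y, K) = (2 + y)*2 = 4 + 2*y)
(383/445 + k(-7, T))² = (383/445 + (4 + 2*(-7)))² = (383*(1/445) + (4 - 14))² = (383/445 - 10)² = (-4067/445)² = 16540489/198025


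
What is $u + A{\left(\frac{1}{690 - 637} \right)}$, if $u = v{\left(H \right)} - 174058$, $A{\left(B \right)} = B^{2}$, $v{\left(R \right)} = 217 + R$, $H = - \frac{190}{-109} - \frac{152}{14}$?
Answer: $- \frac{372607211570}{2143267} \approx -1.7385 \cdot 10^{5}$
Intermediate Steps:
$H = - \frac{6954}{763}$ ($H = \left(-190\right) \left(- \frac{1}{109}\right) - \frac{76}{7} = \frac{190}{109} - \frac{76}{7} = - \frac{6954}{763} \approx -9.114$)
$u = - \frac{132647637}{763}$ ($u = \left(217 - \frac{6954}{763}\right) - 174058 = \frac{158617}{763} - 174058 = - \frac{132647637}{763} \approx -1.7385 \cdot 10^{5}$)
$u + A{\left(\frac{1}{690 - 637} \right)} = - \frac{132647637}{763} + \left(\frac{1}{690 - 637}\right)^{2} = - \frac{132647637}{763} + \left(\frac{1}{53}\right)^{2} = - \frac{132647637}{763} + \frac{1}{2809} = - \frac{372607211570}{2143267}$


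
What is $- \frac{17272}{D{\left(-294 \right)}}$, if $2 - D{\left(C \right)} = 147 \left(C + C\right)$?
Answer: $- \frac{8636}{43219} \approx -0.19982$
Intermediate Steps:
$D{\left(C \right)} = 2 - 294 C$ ($D{\left(C \right)} = 2 - 147 \left(C + C\right) = 2 - 147 \cdot 2 C = 2 - 294 C$)
$- \frac{17272}{D{\left(-294 \right)}} = - \frac{17272}{2 - -86436} = - \frac{17272}{2 + 86436} = - \frac{17272}{86438} = \left(-17272\right) \frac{1}{86438} = - \frac{8636}{43219}$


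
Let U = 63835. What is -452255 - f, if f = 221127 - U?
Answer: -609547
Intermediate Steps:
f = 157292 (f = 221127 - 1*63835 = 221127 - 63835 = 157292)
-452255 - f = -452255 - 1*157292 = -452255 - 157292 = -609547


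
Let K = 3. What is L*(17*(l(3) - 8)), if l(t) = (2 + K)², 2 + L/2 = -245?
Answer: -142766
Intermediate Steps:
L = -494 (L = -4 + 2*(-245) = -4 - 490 = -494)
l(t) = 25 (l(t) = (2 + 3)² = 5² = 25)
L*(17*(l(3) - 8)) = -8398*(25 - 8) = -8398*17 = -494*289 = -142766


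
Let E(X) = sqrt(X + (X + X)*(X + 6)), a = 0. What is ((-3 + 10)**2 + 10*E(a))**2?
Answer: 2401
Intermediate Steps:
E(X) = sqrt(X + 2*X*(6 + X)) (E(X) = sqrt(X + (2*X)*(6 + X)) = sqrt(X + 2*X*(6 + X)))
((-3 + 10)**2 + 10*E(a))**2 = ((-3 + 10)**2 + 10*sqrt(0*(13 + 2*0)))**2 = (7**2 + 10*sqrt(0*(13 + 0)))**2 = (49 + 10*sqrt(0*13))**2 = (49 + 10*sqrt(0))**2 = (49 + 10*0)**2 = (49 + 0)**2 = 49**2 = 2401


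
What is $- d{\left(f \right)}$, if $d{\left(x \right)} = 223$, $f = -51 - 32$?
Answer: $-223$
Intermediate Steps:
$f = -83$
$- d{\left(f \right)} = \left(-1\right) 223 = -223$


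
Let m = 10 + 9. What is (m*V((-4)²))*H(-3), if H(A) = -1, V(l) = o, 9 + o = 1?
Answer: 152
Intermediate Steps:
o = -8 (o = -9 + 1 = -8)
V(l) = -8
m = 19
(m*V((-4)²))*H(-3) = (19*(-8))*(-1) = -152*(-1) = 152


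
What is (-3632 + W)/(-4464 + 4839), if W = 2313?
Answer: -1319/375 ≈ -3.5173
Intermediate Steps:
(-3632 + W)/(-4464 + 4839) = (-3632 + 2313)/(-4464 + 4839) = -1319/375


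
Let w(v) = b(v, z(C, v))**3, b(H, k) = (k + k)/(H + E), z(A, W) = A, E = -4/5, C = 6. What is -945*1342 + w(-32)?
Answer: -87404926365/68921 ≈ -1.2682e+6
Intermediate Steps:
E = -4/5 (E = -4*1/5 = -4/5 ≈ -0.80000)
b(H, k) = 2*k/(-4/5 + H) (b(H, k) = (k + k)/(H - 4/5) = (2*k)/(-4/5 + H) = 2*k/(-4/5 + H))
w(v) = 216000/(-4 + 5*v)**3 (w(v) = (10*6/(-4 + 5*v))**3 = (60/(-4 + 5*v))**3 = 216000/(-4 + 5*v)**3)
-945*1342 + w(-32) = -945*1342 + 216000/(-4 + 5*(-32))**3 = -1268190 + 216000/(-4 - 160)**3 = -1268190 + 216000/(-164)**3 = -1268190 + 216000*(-1/4410944) = -1268190 - 3375/68921 = -87404926365/68921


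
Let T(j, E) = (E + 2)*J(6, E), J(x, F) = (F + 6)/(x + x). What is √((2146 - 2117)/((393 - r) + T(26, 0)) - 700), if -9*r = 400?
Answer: I*√10898611294/3946 ≈ 26.456*I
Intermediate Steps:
r = -400/9 (r = -⅑*400 = -400/9 ≈ -44.444)
J(x, F) = (6 + F)/(2*x) (J(x, F) = (6 + F)/((2*x)) = (6 + F)*(1/(2*x)) = (6 + F)/(2*x))
T(j, E) = (½ + E/12)*(2 + E) (T(j, E) = (E + 2)*((½)*(6 + E)/6) = (2 + E)*((½)*(⅙)*(6 + E)) = (2 + E)*(½ + E/12) = (½ + E/12)*(2 + E))
√((2146 - 2117)/((393 - r) + T(26, 0)) - 700) = √((2146 - 2117)/((393 - 1*(-400/9)) + (2 + 0)*(6 + 0)/12) - 700) = √(29/((393 + 400/9) + (1/12)*2*6) - 700) = √(29/(3937/9 + 1) - 700) = √(29/(3946/9) - 700) = √(29*(9/3946) - 700) = √(261/3946 - 700) = √(-2761939/3946) = I*√10898611294/3946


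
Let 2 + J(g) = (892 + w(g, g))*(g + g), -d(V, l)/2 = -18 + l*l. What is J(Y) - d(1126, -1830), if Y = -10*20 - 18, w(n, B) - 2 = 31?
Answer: 6294462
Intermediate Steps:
w(n, B) = 33 (w(n, B) = 2 + 31 = 33)
Y = -218 (Y = -200 - 18 = -218)
d(V, l) = 36 - 2*l² (d(V, l) = -2*(-18 + l*l) = -2*(-18 + l²) = 36 - 2*l²)
J(g) = -2 + 1850*g (J(g) = -2 + (892 + 33)*(g + g) = -2 + 925*(2*g) = -2 + 1850*g)
J(Y) - d(1126, -1830) = (-2 + 1850*(-218)) - (36 - 2*(-1830)²) = (-2 - 403300) - (36 - 2*3348900) = -403302 - (36 - 6697800) = -403302 - 1*(-6697764) = -403302 + 6697764 = 6294462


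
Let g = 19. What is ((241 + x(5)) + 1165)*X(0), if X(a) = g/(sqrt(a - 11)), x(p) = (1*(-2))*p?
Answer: -26524*I*sqrt(11)/11 ≈ -7997.3*I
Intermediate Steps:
x(p) = -2*p
X(a) = 19/sqrt(-11 + a) (X(a) = 19/(sqrt(a - 11)) = 19/(sqrt(-11 + a)) = 19/sqrt(-11 + a))
((241 + x(5)) + 1165)*X(0) = ((241 - 2*5) + 1165)*(19/sqrt(-11 + 0)) = ((241 - 10) + 1165)*(19/sqrt(-11)) = (231 + 1165)*(19*(-I*sqrt(11)/11)) = 1396*(-19*I*sqrt(11)/11) = -26524*I*sqrt(11)/11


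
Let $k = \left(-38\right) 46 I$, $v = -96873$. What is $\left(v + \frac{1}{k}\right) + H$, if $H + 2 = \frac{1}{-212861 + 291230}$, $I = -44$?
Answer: $- \frac{583915663494719}{6027516528} \approx -96875.0$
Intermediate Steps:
$H = - \frac{156737}{78369}$ ($H = -2 + \frac{1}{-212861 + 291230} = -2 + \frac{1}{78369} = - \frac{156737}{78369} \approx -2.0$)
$k = 76912$ ($k = \left(-38\right) 46 \left(-44\right) = \left(-1748\right) \left(-44\right) = 76912$)
$\left(v + \frac{1}{k}\right) + H = \left(-96873 + \frac{1}{76912}\right) - \frac{156737}{78369} = - \frac{7450696175}{76912} - \frac{156737}{78369} = - \frac{583915663494719}{6027516528}$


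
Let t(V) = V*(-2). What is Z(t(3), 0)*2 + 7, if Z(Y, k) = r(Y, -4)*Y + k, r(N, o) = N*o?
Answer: -281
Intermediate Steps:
t(V) = -2*V
Z(Y, k) = k - 4*Y² (Z(Y, k) = (Y*(-4))*Y + k = (-4*Y)*Y + k = -4*Y² + k = k - 4*Y²)
Z(t(3), 0)*2 + 7 = (0 - 4*(-2*3)²)*2 + 7 = (0 - 4*(-6)²)*2 + 7 = (0 - 4*36)*2 + 7 = (0 - 144)*2 + 7 = -144*2 + 7 = -288 + 7 = -281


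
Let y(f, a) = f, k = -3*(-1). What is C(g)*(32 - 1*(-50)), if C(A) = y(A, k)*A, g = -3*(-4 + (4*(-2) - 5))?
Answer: 213282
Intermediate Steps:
g = 51 (g = -3*(-4 + (-8 - 5)) = -3*(-4 - 13) = -3*(-17) = 51)
k = 3
C(A) = A**2 (C(A) = A*A = A**2)
C(g)*(32 - 1*(-50)) = 51**2*(32 - 1*(-50)) = 2601*(32 + 50) = 2601*82 = 213282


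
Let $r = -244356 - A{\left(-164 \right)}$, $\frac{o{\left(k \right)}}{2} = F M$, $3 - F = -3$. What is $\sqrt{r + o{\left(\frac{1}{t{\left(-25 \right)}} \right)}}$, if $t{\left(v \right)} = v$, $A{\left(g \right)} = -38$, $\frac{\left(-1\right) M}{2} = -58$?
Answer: $i \sqrt{242926} \approx 492.88 i$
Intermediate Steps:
$M = 116$ ($M = \left(-2\right) \left(-58\right) = 116$)
$F = 6$ ($F = 3 - -3 = 3 + 3 = 6$)
$o{\left(k \right)} = 1392$ ($o{\left(k \right)} = 2 \cdot 6 \cdot 116 = 2 \cdot 696 = 1392$)
$r = -244318$ ($r = -244356 - -38 = -244356 + 38 = -244318$)
$\sqrt{r + o{\left(\frac{1}{t{\left(-25 \right)}} \right)}} = \sqrt{-244318 + 1392} = \sqrt{-242926} = i \sqrt{242926}$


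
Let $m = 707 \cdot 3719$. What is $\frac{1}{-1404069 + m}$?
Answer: $\frac{1}{1225264} \approx 8.1615 \cdot 10^{-7}$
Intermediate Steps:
$m = 2629333$
$\frac{1}{-1404069 + m} = \frac{1}{-1404069 + 2629333} = \frac{1}{1225264}$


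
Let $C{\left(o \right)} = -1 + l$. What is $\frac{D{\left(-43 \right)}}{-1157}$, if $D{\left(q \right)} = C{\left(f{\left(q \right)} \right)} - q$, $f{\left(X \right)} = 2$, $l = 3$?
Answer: $- \frac{45}{1157} \approx -0.038894$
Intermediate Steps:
$C{\left(o \right)} = 2$ ($C{\left(o \right)} = -1 + 3 = 2$)
$D{\left(q \right)} = 2 - q$
$\frac{D{\left(-43 \right)}}{-1157} = \frac{2 - -43}{-1157} = \left(2 + 43\right) \left(- \frac{1}{1157}\right) = 45 \left(- \frac{1}{1157}\right) = - \frac{45}{1157}$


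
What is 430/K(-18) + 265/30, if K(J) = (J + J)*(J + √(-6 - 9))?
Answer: 6419/678 + 215*I*√15/6102 ≈ 9.4675 + 0.13646*I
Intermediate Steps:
K(J) = 2*J*(J + I*√15) (K(J) = (2*J)*(J + √(-15)) = (2*J)*(J + I*√15) = 2*J*(J + I*√15))
430/K(-18) + 265/30 = 430/((2*(-18)*(-18 + I*√15))) + 265/30 = 430/(648 - 36*I*√15) + 265*(1/30) = 430/(648 - 36*I*√15) + 53/6 = 53/6 + 430/(648 - 36*I*√15)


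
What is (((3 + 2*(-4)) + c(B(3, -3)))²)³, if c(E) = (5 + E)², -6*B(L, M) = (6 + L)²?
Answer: 378890468381881/4096 ≈ 9.2502e+10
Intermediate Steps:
B(L, M) = -(6 + L)²/6
(((3 + 2*(-4)) + c(B(3, -3)))²)³ = (((3 + 2*(-4)) + (5 - (6 + 3)²/6)²)²)³ = (((3 - 8) + (5 - ⅙*9²)²)²)³ = ((-5 + (5 - ⅙*81)²)²)³ = ((-5 + (5 - 27/2)²)²)³ = ((-5 + (-17/2)²)²)³ = ((-5 + 289/4)²)³ = ((269/4)²)³ = (72361/16)³ = 378890468381881/4096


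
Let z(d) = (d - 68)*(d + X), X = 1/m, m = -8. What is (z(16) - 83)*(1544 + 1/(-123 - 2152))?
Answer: -6382392383/4550 ≈ -1.4027e+6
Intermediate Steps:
X = -1/8 (X = 1/(-8) = -1/8 ≈ -0.12500)
z(d) = (-68 + d)*(-1/8 + d) (z(d) = (d - 68)*(d - 1/8) = (-68 + d)*(-1/8 + d))
(z(16) - 83)*(1544 + 1/(-123 - 2152)) = ((17/2 + 16**2 - 545/8*16) - 83)*(1544 + 1/(-123 - 2152)) = ((17/2 + 256 - 1090) - 83)*(1544 + 1/(-2275)) = (-1651/2 - 83)*(1544 - 1/2275) = -1817/2*3512599/2275 = -6382392383/4550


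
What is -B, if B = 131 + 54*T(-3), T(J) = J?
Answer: 31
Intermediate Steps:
B = -31 (B = 131 + 54*(-3) = 131 - 162 = -31)
-B = -1*(-31) = 31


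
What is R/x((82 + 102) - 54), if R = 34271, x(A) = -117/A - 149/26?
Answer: -2227615/431 ≈ -5168.5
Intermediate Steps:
x(A) = -149/26 - 117/A (x(A) = -117/A - 149*1/26 = -117/A - 149/26 = -149/26 - 117/A)
R/x((82 + 102) - 54) = 34271/(-149/26 - 117/((82 + 102) - 54)) = 34271/(-149/26 - 117/(184 - 54)) = 34271/(-149/26 - 117/130) = 34271/(-149/26 - 117*1/130) = 34271/(-149/26 - 9/10) = 34271/(-431/65) = 34271*(-65/431) = -2227615/431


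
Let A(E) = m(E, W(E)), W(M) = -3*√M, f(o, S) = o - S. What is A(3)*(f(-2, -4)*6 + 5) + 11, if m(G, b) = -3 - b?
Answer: -40 + 51*√3 ≈ 48.335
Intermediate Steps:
A(E) = -3 + 3*√E (A(E) = -3 - (-3)*√E = -3 + 3*√E)
A(3)*(f(-2, -4)*6 + 5) + 11 = (-3 + 3*√3)*((-2 - 1*(-4))*6 + 5) + 11 = (-3 + 3*√3)*((-2 + 4)*6 + 5) + 11 = (-3 + 3*√3)*(2*6 + 5) + 11 = (-3 + 3*√3)*(12 + 5) + 11 = (-3 + 3*√3)*17 + 11 = (-51 + 51*√3) + 11 = -40 + 51*√3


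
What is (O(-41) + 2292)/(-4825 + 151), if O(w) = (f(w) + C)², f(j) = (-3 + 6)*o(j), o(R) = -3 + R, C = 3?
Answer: -6311/1558 ≈ -4.0507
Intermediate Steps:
f(j) = -9 + 3*j (f(j) = (-3 + 6)*(-3 + j) = 3*(-3 + j) = -9 + 3*j)
O(w) = (-6 + 3*w)² (O(w) = ((-9 + 3*w) + 3)² = (-6 + 3*w)²)
(O(-41) + 2292)/(-4825 + 151) = (9*(-2 - 41)² + 2292)/(-4825 + 151) = (9*(-43)² + 2292)/(-4674) = (9*1849 + 2292)*(-1/4674) = (16641 + 2292)*(-1/4674) = 18933*(-1/4674) = -6311/1558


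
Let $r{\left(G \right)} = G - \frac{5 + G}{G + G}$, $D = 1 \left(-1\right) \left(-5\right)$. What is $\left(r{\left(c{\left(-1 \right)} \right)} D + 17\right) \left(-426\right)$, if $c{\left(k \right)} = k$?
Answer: $-9372$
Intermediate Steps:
$D = 5$ ($D = \left(-1\right) \left(-5\right) = 5$)
$r{\left(G \right)} = G - \frac{5 + G}{2 G}$
$\left(r{\left(c{\left(-1 \right)} \right)} D + 17\right) \left(-426\right) = \left(\left(- \frac{1}{2} - 1 - \frac{5}{2 \left(-1\right)}\right) 5 + 17\right) \left(-426\right) = \left(\left(- \frac{1}{2} - 1 - - \frac{5}{2}\right) 5 + 17\right) \left(-426\right) = \left(\left(- \frac{1}{2} - 1 + \frac{5}{2}\right) 5 + 17\right) \left(-426\right) = \left(1 \cdot 5 + 17\right) \left(-426\right) = \left(5 + 17\right) \left(-426\right) = 22 \left(-426\right) = -9372$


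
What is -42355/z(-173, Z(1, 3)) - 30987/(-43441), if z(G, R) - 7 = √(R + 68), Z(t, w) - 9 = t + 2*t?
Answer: 12880565482/1346671 - 169420*√5/31 ≈ -2655.7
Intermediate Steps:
Z(t, w) = 9 + 3*t (Z(t, w) = 9 + (t + 2*t) = 9 + 3*t)
z(G, R) = 7 + √(68 + R) (z(G, R) = 7 + √(R + 68) = 7 + √(68 + R))
-42355/z(-173, Z(1, 3)) - 30987/(-43441) = -42355/(7 + √(68 + (9 + 3*1))) - 30987/(-43441) = -42355/(7 + √(68 + (9 + 3))) - 30987*(-1/43441) = -42355/(7 + √(68 + 12)) + 30987/43441 = -42355/(7 + √80) + 30987/43441 = -42355/(7 + 4*√5) + 30987/43441 = 30987/43441 - 42355/(7 + 4*√5)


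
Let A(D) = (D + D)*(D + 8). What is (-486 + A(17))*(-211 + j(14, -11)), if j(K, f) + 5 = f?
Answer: -82628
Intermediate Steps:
j(K, f) = -5 + f
A(D) = 2*D*(8 + D) (A(D) = (2*D)*(8 + D) = 2*D*(8 + D))
(-486 + A(17))*(-211 + j(14, -11)) = (-486 + 2*17*(8 + 17))*(-211 + (-5 - 11)) = (-486 + 2*17*25)*(-211 - 16) = (-486 + 850)*(-227) = 364*(-227) = -82628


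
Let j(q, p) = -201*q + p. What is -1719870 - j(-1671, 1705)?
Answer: -2057446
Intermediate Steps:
j(q, p) = p - 201*q
-1719870 - j(-1671, 1705) = -1719870 - (1705 - 201*(-1671)) = -1719870 - (1705 + 335871) = -1719870 - 1*337576 = -1719870 - 337576 = -2057446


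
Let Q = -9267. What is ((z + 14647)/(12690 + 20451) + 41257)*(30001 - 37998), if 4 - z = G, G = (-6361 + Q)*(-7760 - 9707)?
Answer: -8751425880164/33141 ≈ -2.6407e+8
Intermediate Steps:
G = 272974276 (G = (-6361 - 9267)*(-7760 - 9707) = -15628*(-17467) = 272974276)
z = -272974272 (z = 4 - 1*272974276 = 4 - 272974276 = -272974272)
((z + 14647)/(12690 + 20451) + 41257)*(30001 - 37998) = ((-272974272 + 14647)/(12690 + 20451) + 41257)*(30001 - 37998) = (-272959625/33141 + 41257)*(-7997) = (1094338612/33141)*(-7997) = -8751425880164/33141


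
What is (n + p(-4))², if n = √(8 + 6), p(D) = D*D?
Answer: (16 + √14)² ≈ 389.73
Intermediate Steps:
p(D) = D²
n = √14 ≈ 3.7417
(n + p(-4))² = (√14 + (-4)²)² = (√14 + 16)² = (16 + √14)²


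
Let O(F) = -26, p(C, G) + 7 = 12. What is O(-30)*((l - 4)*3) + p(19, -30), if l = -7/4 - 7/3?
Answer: 1271/2 ≈ 635.50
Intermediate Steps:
l = -49/12 (l = -7*¼ - 7*⅓ = -7/4 - 7/3 = -49/12 ≈ -4.0833)
p(C, G) = 5 (p(C, G) = -7 + 12 = 5)
O(-30)*((l - 4)*3) + p(19, -30) = -26*(-49/12 - 4)*3 + 5 = -(-1261)*3/6 + 5 = -26*(-97/4) + 5 = 1261/2 + 5 = 1271/2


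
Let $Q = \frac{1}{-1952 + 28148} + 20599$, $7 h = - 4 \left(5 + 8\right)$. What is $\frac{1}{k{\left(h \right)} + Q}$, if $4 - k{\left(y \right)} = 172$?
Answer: $\frac{26196}{535210477} \approx 4.8945 \cdot 10^{-5}$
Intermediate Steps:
$h = - \frac{52}{7}$ ($h = \frac{\left(-4\right) \left(5 + 8\right)}{7} = \frac{\left(-4\right) 13}{7} = \frac{1}{7} \left(-52\right) = - \frac{52}{7} \approx -7.4286$)
$k{\left(y \right)} = -168$ ($k{\left(y \right)} = 4 - 172 = -168$)
$Q = \frac{539611405}{26196}$ ($Q = \frac{1}{26196} + 20599 = \frac{539611405}{26196} \approx 20599.0$)
$\frac{1}{k{\left(h \right)} + Q} = \frac{1}{-168 + \frac{539611405}{26196}} = \frac{1}{\frac{535210477}{26196}} = \frac{26196}{535210477}$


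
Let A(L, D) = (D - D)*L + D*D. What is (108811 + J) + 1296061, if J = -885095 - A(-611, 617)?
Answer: 139088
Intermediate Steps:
A(L, D) = D² (A(L, D) = 0*L + D² = 0 + D² = D²)
J = -1265784 (J = -885095 - 1*617² = -885095 - 1*380689 = -885095 - 380689 = -1265784)
(108811 + J) + 1296061 = (108811 - 1265784) + 1296061 = -1156973 + 1296061 = 139088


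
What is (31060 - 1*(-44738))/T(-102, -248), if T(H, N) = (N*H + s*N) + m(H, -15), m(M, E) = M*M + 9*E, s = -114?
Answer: 8422/7093 ≈ 1.1874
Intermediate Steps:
m(M, E) = M**2 + 9*E
T(H, N) = -135 + H**2 - 114*N + H*N (T(H, N) = (N*H - 114*N) + (H**2 + 9*(-15)) = (H*N - 114*N) + (H**2 - 135) = (-114*N + H*N) + (-135 + H**2) = -135 + H**2 - 114*N + H*N)
(31060 - 1*(-44738))/T(-102, -248) = (31060 - 1*(-44738))/(-135 + (-102)**2 - 114*(-248) - 102*(-248)) = (31060 + 44738)/(-135 + 10404 + 28272 + 25296) = 75798/63837 = 75798*(1/63837) = 8422/7093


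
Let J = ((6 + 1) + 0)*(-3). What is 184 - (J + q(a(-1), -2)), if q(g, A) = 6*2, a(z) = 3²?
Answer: 193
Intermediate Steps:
a(z) = 9
q(g, A) = 12
J = -21 (J = (7 + 0)*(-3) = 7*(-3) = -21)
184 - (J + q(a(-1), -2)) = 184 - (-21 + 12) = 184 - 1*(-9) = 184 + 9 = 193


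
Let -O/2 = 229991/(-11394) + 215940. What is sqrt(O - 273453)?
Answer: I*sqrt(2543426985630)/1899 ≈ 839.82*I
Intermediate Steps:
O = -2460190369/5697 (O = -2*(229991/(-11394) + 215940) = -2*(229991*(-1/11394) + 215940) = -2*(-229991/11394 + 215940) = -2*2460190369/11394 = -2460190369/5697 ≈ -4.3184e+5)
sqrt(O - 273453) = sqrt(-2460190369/5697 - 273453) = sqrt(-4018052110/5697) = I*sqrt(2543426985630)/1899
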